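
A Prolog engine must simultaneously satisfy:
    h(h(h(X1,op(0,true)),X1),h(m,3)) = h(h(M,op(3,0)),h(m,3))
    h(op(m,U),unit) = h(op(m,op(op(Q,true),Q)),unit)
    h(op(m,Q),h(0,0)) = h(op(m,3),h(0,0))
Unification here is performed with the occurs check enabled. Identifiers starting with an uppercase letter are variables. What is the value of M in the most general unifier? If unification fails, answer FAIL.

Decompose h/2: h(h(X1,op(0,true)),X1) = h(M,op(3,0)),  h(m,3) = h(m,3).
Decompose h/2: h(X1,op(0,true)) = M,  X1 = op(3,0).
Bind M := h(X1,op(0,true)); no other remaining equation mentions M.
Bind X1 := op(3,0); no other remaining equation mentions X1. Substituting into the earlier binding gives M := h(op(3,0),op(0,true)).
Delete trivial equation h(m,3) = h(m,3).
Decompose h/2: op(m,U) = op(m,op(op(Q,true),Q)),  unit = unit.
Decompose op/2: m = m,  U = op(op(Q,true),Q).
Delete trivial equation m = m.
Bind U := op(op(Q,true),Q); no other remaining equation mentions U.
Delete trivial equation unit = unit.
Decompose h/2: op(m,Q) = op(m,3),  h(0,0) = h(0,0).
Decompose op/2: m = m,  Q = 3.
Delete trivial equation m = m.
Bind Q := 3; no other remaining equation mentions Q. Substituting into the earlier binding gives U := op(op(3,true),3).
Delete trivial equation h(0,0) = h(0,0).
MGU = { M -> h(op(3,0),op(0,true)), X1 -> op(3,0), U -> op(op(3,true),3), Q -> 3 }, so M -> h(op(3,0),op(0,true)).

h(op(3,0),op(0,true))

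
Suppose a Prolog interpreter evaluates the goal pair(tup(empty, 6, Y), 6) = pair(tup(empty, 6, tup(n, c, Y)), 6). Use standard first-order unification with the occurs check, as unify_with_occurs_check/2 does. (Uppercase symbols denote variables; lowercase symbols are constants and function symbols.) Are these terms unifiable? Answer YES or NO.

NO

Decompose pair/2: tup(empty, 6, Y) = tup(empty, 6, tup(n, c, Y)),  6 = 6.
Decompose tup/3: empty = empty,  6 = 6,  Y = tup(n, c, Y).
Delete trivial equation empty = empty.
Delete trivial equation 6 = 6.
Occurs check fails: Y occurs in tup(n, c, Y); the equation Y = tup(n, c, Y) has no finite solution.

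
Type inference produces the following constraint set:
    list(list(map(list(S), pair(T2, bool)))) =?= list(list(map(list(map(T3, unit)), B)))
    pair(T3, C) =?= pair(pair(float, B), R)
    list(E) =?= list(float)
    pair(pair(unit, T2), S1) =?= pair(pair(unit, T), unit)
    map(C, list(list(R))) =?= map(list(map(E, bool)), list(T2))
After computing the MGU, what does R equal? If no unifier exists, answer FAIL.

Decompose list/1: list(map(list(S), pair(T2, bool))) =?= list(map(list(map(T3, unit)), B)).
Decompose list/1: map(list(S), pair(T2, bool)) =?= map(list(map(T3, unit)), B).
Decompose map/2: list(S) =?= list(map(T3, unit)),  pair(T2, bool) =?= B.
Decompose list/1: S =?= map(T3, unit).
Bind S := map(T3, unit); no other remaining equation mentions S.
Bind B := pair(T2, bool); substituting into the one remaining equation that mentions B gives: pair(T3, C) =?= pair(pair(float, pair(T2, bool)), R).
Decompose pair/2: T3 =?= pair(float, pair(T2, bool)),  C =?= R.
Bind T3 := pair(float, pair(T2, bool)); no other remaining equation mentions T3. Substituting into the earlier binding gives S := map(pair(float, pair(T2, bool)), unit).
Bind C := R; substituting into the one remaining equation that mentions C gives: map(R, list(list(R))) =?= map(list(map(E, bool)), list(T2)).
Decompose list/1: E =?= float.
Bind E := float; substituting into the one remaining equation that mentions E gives: map(R, list(list(R))) =?= map(list(map(float, bool)), list(T2)).
Decompose pair/2: pair(unit, T2) =?= pair(unit, T),  S1 =?= unit.
Decompose pair/2: unit =?= unit,  T2 =?= T.
Delete trivial equation unit =?= unit.
Bind T2 := T; substituting into the one remaining equation that mentions T2 gives: map(R, list(list(R))) =?= map(list(map(float, bool)), list(T)). Substituting into the earlier bindings gives S := map(pair(float, pair(T, bool)), unit), B := pair(T, bool), T3 := pair(float, pair(T, bool)).
Bind S1 := unit; no other remaining equation mentions S1.
Decompose map/2: R =?= list(map(float, bool)),  list(list(R)) =?= list(T).
Bind R := list(map(float, bool)); substituting into the remaining equation gives: list(list(list(map(float, bool)))) =?= list(T). Substituting into the earlier binding gives C := list(map(float, bool)).
Decompose list/1: list(list(map(float, bool))) =?= T.
Bind T := list(list(map(float, bool))). Substituting into the earlier bindings gives S := map(pair(float, pair(list(list(map(float, bool))), bool)), unit), B := pair(list(list(map(float, bool))), bool), T3 := pair(float, pair(list(list(map(float, bool))), bool)), T2 := list(list(map(float, bool))).
MGU = { S ↦ map(pair(float, pair(list(list(map(float, bool))), bool)), unit), B ↦ pair(list(list(map(float, bool))), bool), T3 ↦ pair(float, pair(list(list(map(float, bool))), bool)), C ↦ list(map(float, bool)), E ↦ float, T2 ↦ list(list(map(float, bool))), S1 ↦ unit, R ↦ list(map(float, bool)), T ↦ list(list(map(float, bool))) }, so R ↦ list(map(float, bool)).

list(map(float, bool))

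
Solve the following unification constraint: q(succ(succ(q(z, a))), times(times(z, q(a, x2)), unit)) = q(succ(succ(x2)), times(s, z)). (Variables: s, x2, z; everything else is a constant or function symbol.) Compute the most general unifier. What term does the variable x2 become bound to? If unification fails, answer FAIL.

Decompose q/2: succ(succ(q(z, a))) = succ(succ(x2)),  times(times(z, q(a, x2)), unit) = times(s, z).
Decompose succ/1: succ(q(z, a)) = succ(x2).
Decompose succ/1: q(z, a) = x2.
Bind x2 := q(z, a); substituting into the remaining equation gives: times(times(z, q(a, q(z, a))), unit) = times(s, z).
Decompose times/2: times(z, q(a, q(z, a))) = s,  unit = z.
Bind s := times(z, q(a, q(z, a))); no other remaining equation mentions s.
Bind z := unit. Substituting into the earlier bindings gives x2 := q(unit, a), s := times(unit, q(a, q(unit, a))).
MGU = { x2 -> q(unit, a), s -> times(unit, q(a, q(unit, a))), z -> unit }, so x2 -> q(unit, a).

q(unit, a)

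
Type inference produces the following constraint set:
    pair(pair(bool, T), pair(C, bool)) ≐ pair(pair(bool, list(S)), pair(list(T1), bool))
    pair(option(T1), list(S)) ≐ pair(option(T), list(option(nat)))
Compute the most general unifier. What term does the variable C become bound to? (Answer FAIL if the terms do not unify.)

list(list(option(nat)))

Decompose pair/2: pair(bool, T) ≐ pair(bool, list(S)),  pair(C, bool) ≐ pair(list(T1), bool).
Decompose pair/2: bool ≐ bool,  T ≐ list(S).
Delete trivial equation bool ≐ bool.
Bind T := list(S); substituting into the one remaining equation that mentions T gives: pair(option(T1), list(S)) ≐ pair(option(list(S)), list(option(nat))).
Decompose pair/2: C ≐ list(T1),  bool ≐ bool.
Bind C := list(T1); no other remaining equation mentions C.
Delete trivial equation bool ≐ bool.
Decompose pair/2: option(T1) ≐ option(list(S)),  list(S) ≐ list(option(nat)).
Decompose option/1: T1 ≐ list(S).
Bind T1 := list(S); no other remaining equation mentions T1. Substituting into the earlier binding gives C := list(list(S)).
Decompose list/1: S ≐ option(nat).
Bind S := option(nat). Substituting into the earlier bindings gives T := list(option(nat)), C := list(list(option(nat))), T1 := list(option(nat)).
MGU = { T ↦ list(option(nat)), C ↦ list(list(option(nat))), T1 ↦ list(option(nat)), S ↦ option(nat) }, so C ↦ list(list(option(nat))).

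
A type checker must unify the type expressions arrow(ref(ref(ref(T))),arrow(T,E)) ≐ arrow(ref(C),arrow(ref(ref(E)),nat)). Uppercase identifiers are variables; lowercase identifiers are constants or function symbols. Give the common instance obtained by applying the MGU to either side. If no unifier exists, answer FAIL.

Decompose arrow/2: ref(ref(ref(T))) ≐ ref(C),  arrow(T,E) ≐ arrow(ref(ref(E)),nat).
Decompose ref/1: ref(ref(T)) ≐ C.
Bind C := ref(ref(T)); no other remaining equation mentions C.
Decompose arrow/2: T ≐ ref(ref(E)),  E ≐ nat.
Bind T := ref(ref(E)); no other remaining equation mentions T. Substituting into the earlier binding gives C := ref(ref(ref(ref(E)))).
Bind E := nat. Substituting into the earlier bindings gives C := ref(ref(ref(ref(nat)))), T := ref(ref(nat)).
Applying the MGU to either side gives arrow(ref(ref(ref(ref(ref(nat))))),arrow(ref(ref(nat)),nat)).

arrow(ref(ref(ref(ref(ref(nat))))),arrow(ref(ref(nat)),nat))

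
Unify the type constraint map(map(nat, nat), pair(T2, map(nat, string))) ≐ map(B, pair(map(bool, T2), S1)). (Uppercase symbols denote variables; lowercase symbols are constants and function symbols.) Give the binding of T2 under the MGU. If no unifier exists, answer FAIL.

FAIL

Decompose map/2: map(nat, nat) ≐ B,  pair(T2, map(nat, string)) ≐ pair(map(bool, T2), S1).
Bind B := map(nat, nat); no other remaining equation mentions B.
Decompose pair/2: T2 ≐ map(bool, T2),  map(nat, string) ≐ S1.
Occurs check fails: T2 occurs in map(bool, T2); the equation T2 ≐ map(bool, T2) has no finite solution.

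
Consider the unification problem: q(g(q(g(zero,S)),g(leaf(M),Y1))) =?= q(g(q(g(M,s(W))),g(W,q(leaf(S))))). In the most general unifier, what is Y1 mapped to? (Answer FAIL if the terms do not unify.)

q(leaf(s(leaf(zero))))

Decompose q/1: g(q(g(zero,S)),g(leaf(M),Y1)) =?= g(q(g(M,s(W))),g(W,q(leaf(S)))).
Decompose g/2: q(g(zero,S)) =?= q(g(M,s(W))),  g(leaf(M),Y1) =?= g(W,q(leaf(S))).
Decompose q/1: g(zero,S) =?= g(M,s(W)).
Decompose g/2: zero =?= M,  S =?= s(W).
Bind M := zero; substituting into the one remaining equation that mentions M gives: g(leaf(zero),Y1) =?= g(W,q(leaf(S))).
Bind S := s(W); substituting into the remaining equation gives: g(leaf(zero),Y1) =?= g(W,q(leaf(s(W)))).
Decompose g/2: leaf(zero) =?= W,  Y1 =?= q(leaf(s(W))).
Bind W := leaf(zero); substituting into the remaining equation gives: Y1 =?= q(leaf(s(leaf(zero)))). Substituting into the earlier binding gives S := s(leaf(zero)).
Bind Y1 := q(leaf(s(leaf(zero)))).
MGU = { M -> zero, S -> s(leaf(zero)), W -> leaf(zero), Y1 -> q(leaf(s(leaf(zero)))) }, so Y1 -> q(leaf(s(leaf(zero)))).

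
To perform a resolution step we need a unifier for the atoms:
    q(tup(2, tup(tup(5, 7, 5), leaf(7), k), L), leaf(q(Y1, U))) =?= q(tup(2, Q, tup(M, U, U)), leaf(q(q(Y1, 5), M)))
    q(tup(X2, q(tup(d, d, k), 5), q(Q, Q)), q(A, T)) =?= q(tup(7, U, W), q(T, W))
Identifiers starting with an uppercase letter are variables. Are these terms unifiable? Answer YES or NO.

NO

Decompose q/2: tup(2, tup(tup(5, 7, 5), leaf(7), k), L) =?= tup(2, Q, tup(M, U, U)),  leaf(q(Y1, U)) =?= leaf(q(q(Y1, 5), M)).
Decompose tup/3: 2 =?= 2,  tup(tup(5, 7, 5), leaf(7), k) =?= Q,  L =?= tup(M, U, U).
Delete trivial equation 2 =?= 2.
Bind Q := tup(tup(5, 7, 5), leaf(7), k); substituting into the one remaining equation that mentions Q gives: q(tup(X2, q(tup(d, d, k), 5), q(tup(tup(5, 7, 5), leaf(7), k), tup(tup(5, 7, 5), leaf(7), k))), q(A, T)) =?= q(tup(7, U, W), q(T, W)).
Bind L := tup(M, U, U); no other remaining equation mentions L.
Decompose leaf/1: q(Y1, U) =?= q(q(Y1, 5), M).
Decompose q/2: Y1 =?= q(Y1, 5),  U =?= M.
Occurs check fails: Y1 occurs in q(Y1, 5); the equation Y1 =?= q(Y1, 5) has no finite solution.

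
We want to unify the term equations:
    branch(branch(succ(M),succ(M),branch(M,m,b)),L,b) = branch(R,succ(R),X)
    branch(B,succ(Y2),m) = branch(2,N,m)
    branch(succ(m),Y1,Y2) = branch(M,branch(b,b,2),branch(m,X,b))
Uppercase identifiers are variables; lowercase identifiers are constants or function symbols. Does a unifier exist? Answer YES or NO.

Decompose branch/3: branch(succ(M),succ(M),branch(M,m,b)) = R,  L = succ(R),  b = X.
Bind R := branch(succ(M),succ(M),branch(M,m,b)); substituting into the one remaining equation that mentions R gives: L = succ(branch(succ(M),succ(M),branch(M,m,b))).
Bind L := succ(branch(succ(M),succ(M),branch(M,m,b))); no other remaining equation mentions L.
Bind X := b; substituting into the one remaining equation that mentions X gives: branch(succ(m),Y1,Y2) = branch(M,branch(b,b,2),branch(m,b,b)).
Decompose branch/3: B = 2,  succ(Y2) = N,  m = m.
Bind B := 2; no other remaining equation mentions B.
Bind N := succ(Y2); no other remaining equation mentions N.
Delete trivial equation m = m.
Decompose branch/3: succ(m) = M,  Y1 = branch(b,b,2),  Y2 = branch(m,b,b).
Bind M := succ(m); no other remaining equation mentions M. Substituting into the earlier bindings gives R := branch(succ(succ(m)),succ(succ(m)),branch(succ(m),m,b)), L := succ(branch(succ(succ(m)),succ(succ(m)),branch(succ(m),m,b))).
Bind Y1 := branch(b,b,2); no other remaining equation mentions Y1.
Bind Y2 := branch(m,b,b). Substituting into the earlier binding gives N := succ(branch(m,b,b)).
No equations remain and no clash or occurs-check failure arose, so a unifier exists.

YES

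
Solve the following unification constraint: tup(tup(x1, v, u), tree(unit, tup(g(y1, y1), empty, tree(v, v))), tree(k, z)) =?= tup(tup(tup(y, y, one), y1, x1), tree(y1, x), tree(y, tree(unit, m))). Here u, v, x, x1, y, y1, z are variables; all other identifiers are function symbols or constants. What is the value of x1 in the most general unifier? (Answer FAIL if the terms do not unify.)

Decompose tup/3: tup(x1, v, u) =?= tup(tup(y, y, one), y1, x1),  tree(unit, tup(g(y1, y1), empty, tree(v, v))) =?= tree(y1, x),  tree(k, z) =?= tree(y, tree(unit, m)).
Decompose tup/3: x1 =?= tup(y, y, one),  v =?= y1,  u =?= x1.
Bind x1 := tup(y, y, one); substituting into the one remaining equation that mentions x1 gives: u =?= tup(y, y, one).
Bind v := y1; substituting into the one remaining equation that mentions v gives: tree(unit, tup(g(y1, y1), empty, tree(y1, y1))) =?= tree(y1, x).
Bind u := tup(y, y, one); no other remaining equation mentions u.
Decompose tree/2: unit =?= y1,  tup(g(y1, y1), empty, tree(y1, y1)) =?= x.
Bind y1 := unit; substituting into the one remaining equation that mentions y1 gives: tup(g(unit, unit), empty, tree(unit, unit)) =?= x. Substituting into the earlier binding gives v := unit.
Bind x := tup(g(unit, unit), empty, tree(unit, unit)); no other remaining equation mentions x.
Decompose tree/2: k =?= y,  z =?= tree(unit, m).
Bind y := k; no other remaining equation mentions y. Substituting into the earlier bindings gives x1 := tup(k, k, one), u := tup(k, k, one).
Bind z := tree(unit, m).
MGU = { x1 ↦ tup(k, k, one), v ↦ unit, u ↦ tup(k, k, one), y1 ↦ unit, x ↦ tup(g(unit, unit), empty, tree(unit, unit)), y ↦ k, z ↦ tree(unit, m) }, so x1 ↦ tup(k, k, one).

tup(k, k, one)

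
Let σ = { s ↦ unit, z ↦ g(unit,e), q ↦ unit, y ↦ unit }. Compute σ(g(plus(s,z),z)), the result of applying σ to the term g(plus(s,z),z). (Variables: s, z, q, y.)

Replace each occurrence of s with unit.
Replace each occurrence of z with g(unit,e).
Result: g(plus(unit,g(unit,e)),g(unit,e)).

g(plus(unit,g(unit,e)),g(unit,e))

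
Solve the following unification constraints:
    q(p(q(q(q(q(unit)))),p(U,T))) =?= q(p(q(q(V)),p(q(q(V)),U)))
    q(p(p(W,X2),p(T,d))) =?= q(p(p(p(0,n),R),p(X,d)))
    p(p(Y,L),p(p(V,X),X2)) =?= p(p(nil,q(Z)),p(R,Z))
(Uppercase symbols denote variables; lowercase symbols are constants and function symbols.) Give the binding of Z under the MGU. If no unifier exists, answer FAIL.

Decompose q/1: p(q(q(q(q(unit)))),p(U,T)) =?= p(q(q(V)),p(q(q(V)),U)).
Decompose p/2: q(q(q(q(unit)))) =?= q(q(V)),  p(U,T) =?= p(q(q(V)),U).
Decompose q/1: q(q(q(unit))) =?= q(V).
Decompose q/1: q(q(unit)) =?= V.
Bind V := q(q(unit)); substituting into the 2 remaining equations that mention V gives: p(U,T) =?= p(q(q(q(q(unit)))),U),  p(p(Y,L),p(p(q(q(unit)),X),X2)) =?= p(p(nil,q(Z)),p(R,Z)).
Decompose p/2: U =?= q(q(q(q(unit)))),  T =?= U.
Bind U := q(q(q(q(unit)))); substituting into the one remaining equation that mentions U gives: T =?= q(q(q(q(unit)))).
Bind T := q(q(q(q(unit)))); substituting into the one remaining equation that mentions T gives: q(p(p(W,X2),p(q(q(q(q(unit)))),d))) =?= q(p(p(p(0,n),R),p(X,d))).
Decompose q/1: p(p(W,X2),p(q(q(q(q(unit)))),d)) =?= p(p(p(0,n),R),p(X,d)).
Decompose p/2: p(W,X2) =?= p(p(0,n),R),  p(q(q(q(q(unit)))),d) =?= p(X,d).
Decompose p/2: W =?= p(0,n),  X2 =?= R.
Bind W := p(0,n); no other remaining equation mentions W.
Bind X2 := R; substituting into the one remaining equation that mentions X2 gives: p(p(Y,L),p(p(q(q(unit)),X),R)) =?= p(p(nil,q(Z)),p(R,Z)).
Decompose p/2: q(q(q(q(unit)))) =?= X,  d =?= d.
Bind X := q(q(q(q(unit)))); substituting into the one remaining equation that mentions X gives: p(p(Y,L),p(p(q(q(unit)),q(q(q(q(unit))))),R)) =?= p(p(nil,q(Z)),p(R,Z)).
Delete trivial equation d =?= d.
Decompose p/2: p(Y,L) =?= p(nil,q(Z)),  p(p(q(q(unit)),q(q(q(q(unit))))),R) =?= p(R,Z).
Decompose p/2: Y =?= nil,  L =?= q(Z).
Bind Y := nil; no other remaining equation mentions Y.
Bind L := q(Z); no other remaining equation mentions L.
Decompose p/2: p(q(q(unit)),q(q(q(q(unit))))) =?= R,  R =?= Z.
Bind R := p(q(q(unit)),q(q(q(q(unit))))); substituting into the remaining equation gives: p(q(q(unit)),q(q(q(q(unit))))) =?= Z. Substituting into the earlier binding gives X2 := p(q(q(unit)),q(q(q(q(unit))))).
Bind Z := p(q(q(unit)),q(q(q(q(unit))))). Substituting into the earlier binding gives L := q(p(q(q(unit)),q(q(q(q(unit)))))).
MGU = { V := q(q(unit)), U := q(q(q(q(unit)))), T := q(q(q(q(unit)))), W := p(0,n), X2 := p(q(q(unit)),q(q(q(q(unit))))), X := q(q(q(q(unit)))), Y := nil, L := q(p(q(q(unit)),q(q(q(q(unit)))))), R := p(q(q(unit)),q(q(q(q(unit))))), Z := p(q(q(unit)),q(q(q(q(unit))))) }, so Z := p(q(q(unit)),q(q(q(q(unit))))).

p(q(q(unit)),q(q(q(q(unit)))))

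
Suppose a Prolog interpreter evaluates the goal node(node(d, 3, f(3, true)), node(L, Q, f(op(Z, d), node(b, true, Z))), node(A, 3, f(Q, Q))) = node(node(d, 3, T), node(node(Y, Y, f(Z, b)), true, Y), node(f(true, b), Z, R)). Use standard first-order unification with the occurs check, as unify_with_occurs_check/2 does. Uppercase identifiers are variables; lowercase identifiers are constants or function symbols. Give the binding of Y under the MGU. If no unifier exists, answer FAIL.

Decompose node/3: node(d, 3, f(3, true)) = node(d, 3, T),  node(L, Q, f(op(Z, d), node(b, true, Z))) = node(node(Y, Y, f(Z, b)), true, Y),  node(A, 3, f(Q, Q)) = node(f(true, b), Z, R).
Decompose node/3: d = d,  3 = 3,  f(3, true) = T.
Delete trivial equation d = d.
Delete trivial equation 3 = 3.
Bind T := f(3, true); no other remaining equation mentions T.
Decompose node/3: L = node(Y, Y, f(Z, b)),  Q = true,  f(op(Z, d), node(b, true, Z)) = Y.
Bind L := node(Y, Y, f(Z, b)); no other remaining equation mentions L.
Bind Q := true; substituting into the one remaining equation that mentions Q gives: node(A, 3, f(true, true)) = node(f(true, b), Z, R).
Bind Y := f(op(Z, d), node(b, true, Z)); no other remaining equation mentions Y. Substituting into the earlier binding gives L := node(f(op(Z, d), node(b, true, Z)), f(op(Z, d), node(b, true, Z)), f(Z, b)).
Decompose node/3: A = f(true, b),  3 = Z,  f(true, true) = R.
Bind A := f(true, b); no other remaining equation mentions A.
Bind Z := 3; no other remaining equation mentions Z. Substituting into the earlier bindings gives L := node(f(op(3, d), node(b, true, 3)), f(op(3, d), node(b, true, 3)), f(3, b)), Y := f(op(3, d), node(b, true, 3)).
Bind R := f(true, true).
MGU = { T ↦ f(3, true), L ↦ node(f(op(3, d), node(b, true, 3)), f(op(3, d), node(b, true, 3)), f(3, b)), Q ↦ true, Y ↦ f(op(3, d), node(b, true, 3)), A ↦ f(true, b), Z ↦ 3, R ↦ f(true, true) }, so Y ↦ f(op(3, d), node(b, true, 3)).

f(op(3, d), node(b, true, 3))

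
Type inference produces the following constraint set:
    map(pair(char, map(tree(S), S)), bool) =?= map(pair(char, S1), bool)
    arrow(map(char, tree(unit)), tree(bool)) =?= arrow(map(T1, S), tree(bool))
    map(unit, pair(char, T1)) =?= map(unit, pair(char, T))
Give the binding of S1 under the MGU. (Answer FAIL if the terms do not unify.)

map(tree(tree(unit)), tree(unit))

Decompose map/2: pair(char, map(tree(S), S)) =?= pair(char, S1),  bool =?= bool.
Decompose pair/2: char =?= char,  map(tree(S), S) =?= S1.
Delete trivial equation char =?= char.
Bind S1 := map(tree(S), S); no other remaining equation mentions S1.
Delete trivial equation bool =?= bool.
Decompose arrow/2: map(char, tree(unit)) =?= map(T1, S),  tree(bool) =?= tree(bool).
Decompose map/2: char =?= T1,  tree(unit) =?= S.
Bind T1 := char; substituting into the one remaining equation that mentions T1 gives: map(unit, pair(char, char)) =?= map(unit, pair(char, T)).
Bind S := tree(unit); no other remaining equation mentions S. Substituting into the earlier binding gives S1 := map(tree(tree(unit)), tree(unit)).
Delete trivial equation tree(bool) =?= tree(bool).
Decompose map/2: unit =?= unit,  pair(char, char) =?= pair(char, T).
Delete trivial equation unit =?= unit.
Decompose pair/2: char =?= char,  char =?= T.
Delete trivial equation char =?= char.
Bind T := char.
MGU = { S1 ↦ map(tree(tree(unit)), tree(unit)), T1 ↦ char, S ↦ tree(unit), T ↦ char }, so S1 ↦ map(tree(tree(unit)), tree(unit)).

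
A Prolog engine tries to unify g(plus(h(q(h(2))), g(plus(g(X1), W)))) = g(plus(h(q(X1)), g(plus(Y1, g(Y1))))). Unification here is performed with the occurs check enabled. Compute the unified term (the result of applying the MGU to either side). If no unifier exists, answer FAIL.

Decompose g/1: plus(h(q(h(2))), g(plus(g(X1), W))) = plus(h(q(X1)), g(plus(Y1, g(Y1)))).
Decompose plus/2: h(q(h(2))) = h(q(X1)),  g(plus(g(X1), W)) = g(plus(Y1, g(Y1))).
Decompose h/1: q(h(2)) = q(X1).
Decompose q/1: h(2) = X1.
Bind X1 := h(2); substituting into the remaining equation gives: g(plus(g(h(2)), W)) = g(plus(Y1, g(Y1))).
Decompose g/1: plus(g(h(2)), W) = plus(Y1, g(Y1)).
Decompose plus/2: g(h(2)) = Y1,  W = g(Y1).
Bind Y1 := g(h(2)); substituting into the remaining equation gives: W = g(g(h(2))).
Bind W := g(g(h(2))).
Applying the MGU to either side gives g(plus(h(q(h(2))), g(plus(g(h(2)), g(g(h(2))))))).

g(plus(h(q(h(2))), g(plus(g(h(2)), g(g(h(2)))))))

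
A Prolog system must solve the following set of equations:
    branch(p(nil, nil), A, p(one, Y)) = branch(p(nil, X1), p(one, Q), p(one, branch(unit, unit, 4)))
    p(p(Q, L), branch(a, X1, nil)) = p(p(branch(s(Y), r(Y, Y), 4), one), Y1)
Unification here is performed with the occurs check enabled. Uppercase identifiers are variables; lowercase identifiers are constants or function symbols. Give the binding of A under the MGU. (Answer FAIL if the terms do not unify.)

p(one, branch(s(branch(unit, unit, 4)), r(branch(unit, unit, 4), branch(unit, unit, 4)), 4))

Decompose branch/3: p(nil, nil) = p(nil, X1),  A = p(one, Q),  p(one, Y) = p(one, branch(unit, unit, 4)).
Decompose p/2: nil = nil,  nil = X1.
Delete trivial equation nil = nil.
Bind X1 := nil; substituting into the one remaining equation that mentions X1 gives: p(p(Q, L), branch(a, nil, nil)) = p(p(branch(s(Y), r(Y, Y), 4), one), Y1).
Bind A := p(one, Q); no other remaining equation mentions A.
Decompose p/2: one = one,  Y = branch(unit, unit, 4).
Delete trivial equation one = one.
Bind Y := branch(unit, unit, 4); substituting into the remaining equation gives: p(p(Q, L), branch(a, nil, nil)) = p(p(branch(s(branch(unit, unit, 4)), r(branch(unit, unit, 4), branch(unit, unit, 4)), 4), one), Y1).
Decompose p/2: p(Q, L) = p(branch(s(branch(unit, unit, 4)), r(branch(unit, unit, 4), branch(unit, unit, 4)), 4), one),  branch(a, nil, nil) = Y1.
Decompose p/2: Q = branch(s(branch(unit, unit, 4)), r(branch(unit, unit, 4), branch(unit, unit, 4)), 4),  L = one.
Bind Q := branch(s(branch(unit, unit, 4)), r(branch(unit, unit, 4), branch(unit, unit, 4)), 4); no other remaining equation mentions Q. Substituting into the earlier binding gives A := p(one, branch(s(branch(unit, unit, 4)), r(branch(unit, unit, 4), branch(unit, unit, 4)), 4)).
Bind L := one; no other remaining equation mentions L.
Bind Y1 := branch(a, nil, nil).
MGU = { X1 ↦ nil, A ↦ p(one, branch(s(branch(unit, unit, 4)), r(branch(unit, unit, 4), branch(unit, unit, 4)), 4)), Y ↦ branch(unit, unit, 4), Q ↦ branch(s(branch(unit, unit, 4)), r(branch(unit, unit, 4), branch(unit, unit, 4)), 4), L ↦ one, Y1 ↦ branch(a, nil, nil) }, so A ↦ p(one, branch(s(branch(unit, unit, 4)), r(branch(unit, unit, 4), branch(unit, unit, 4)), 4)).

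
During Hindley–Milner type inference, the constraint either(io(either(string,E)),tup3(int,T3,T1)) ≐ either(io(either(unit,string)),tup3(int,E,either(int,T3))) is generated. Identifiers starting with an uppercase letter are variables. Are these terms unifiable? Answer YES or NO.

NO

Decompose either/2: io(either(string,E)) ≐ io(either(unit,string)),  tup3(int,T3,T1) ≐ tup3(int,E,either(int,T3)).
Decompose io/1: either(string,E) ≐ either(unit,string).
Decompose either/2: string ≐ unit,  E ≐ string.
Clash: constants string and unit differ; no unifier exists.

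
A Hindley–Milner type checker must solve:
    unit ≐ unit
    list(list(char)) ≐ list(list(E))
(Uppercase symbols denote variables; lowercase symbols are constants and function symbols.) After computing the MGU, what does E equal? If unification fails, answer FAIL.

Delete trivial equation unit ≐ unit.
Decompose list/1: list(char) ≐ list(E).
Decompose list/1: char ≐ E.
Bind E := char.
MGU = { E -> char }, so E -> char.

char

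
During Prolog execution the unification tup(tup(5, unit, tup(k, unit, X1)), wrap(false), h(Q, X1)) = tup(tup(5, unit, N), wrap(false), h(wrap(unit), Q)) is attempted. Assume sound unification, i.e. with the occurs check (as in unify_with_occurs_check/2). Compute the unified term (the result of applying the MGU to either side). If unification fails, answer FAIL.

tup(tup(5, unit, tup(k, unit, wrap(unit))), wrap(false), h(wrap(unit), wrap(unit)))

Decompose tup/3: tup(5, unit, tup(k, unit, X1)) = tup(5, unit, N),  wrap(false) = wrap(false),  h(Q, X1) = h(wrap(unit), Q).
Decompose tup/3: 5 = 5,  unit = unit,  tup(k, unit, X1) = N.
Delete trivial equation 5 = 5.
Delete trivial equation unit = unit.
Bind N := tup(k, unit, X1); no other remaining equation mentions N.
Delete trivial equation wrap(false) = wrap(false).
Decompose h/2: Q = wrap(unit),  X1 = Q.
Bind Q := wrap(unit); substituting into the remaining equation gives: X1 = wrap(unit).
Bind X1 := wrap(unit). Substituting into the earlier binding gives N := tup(k, unit, wrap(unit)).
Applying the MGU to either side gives tup(tup(5, unit, tup(k, unit, wrap(unit))), wrap(false), h(wrap(unit), wrap(unit))).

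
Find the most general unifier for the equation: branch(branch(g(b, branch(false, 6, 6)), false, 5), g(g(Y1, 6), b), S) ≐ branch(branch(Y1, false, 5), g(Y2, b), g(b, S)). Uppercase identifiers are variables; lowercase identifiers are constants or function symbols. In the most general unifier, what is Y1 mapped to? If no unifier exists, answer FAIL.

Decompose branch/3: branch(g(b, branch(false, 6, 6)), false, 5) ≐ branch(Y1, false, 5),  g(g(Y1, 6), b) ≐ g(Y2, b),  S ≐ g(b, S).
Decompose branch/3: g(b, branch(false, 6, 6)) ≐ Y1,  false ≐ false,  5 ≐ 5.
Bind Y1 := g(b, branch(false, 6, 6)); substituting into the one remaining equation that mentions Y1 gives: g(g(g(b, branch(false, 6, 6)), 6), b) ≐ g(Y2, b).
Delete trivial equation false ≐ false.
Delete trivial equation 5 ≐ 5.
Decompose g/2: g(g(b, branch(false, 6, 6)), 6) ≐ Y2,  b ≐ b.
Bind Y2 := g(g(b, branch(false, 6, 6)), 6); no other remaining equation mentions Y2.
Delete trivial equation b ≐ b.
Occurs check fails: S occurs in g(b, S); the equation S ≐ g(b, S) has no finite solution.

FAIL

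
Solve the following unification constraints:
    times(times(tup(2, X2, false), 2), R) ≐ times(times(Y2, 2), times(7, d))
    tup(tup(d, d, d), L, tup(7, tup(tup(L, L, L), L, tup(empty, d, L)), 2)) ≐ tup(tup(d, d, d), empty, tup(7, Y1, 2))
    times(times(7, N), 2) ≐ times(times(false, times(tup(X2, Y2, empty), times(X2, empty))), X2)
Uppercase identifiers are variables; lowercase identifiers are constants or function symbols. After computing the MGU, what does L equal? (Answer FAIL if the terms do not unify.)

Decompose times/2: times(tup(2, X2, false), 2) ≐ times(Y2, 2),  R ≐ times(7, d).
Decompose times/2: tup(2, X2, false) ≐ Y2,  2 ≐ 2.
Bind Y2 := tup(2, X2, false); substituting into the one remaining equation that mentions Y2 gives: times(times(7, N), 2) ≐ times(times(false, times(tup(X2, tup(2, X2, false), empty), times(X2, empty))), X2).
Delete trivial equation 2 ≐ 2.
Bind R := times(7, d); no other remaining equation mentions R.
Decompose tup/3: tup(d, d, d) ≐ tup(d, d, d),  L ≐ empty,  tup(7, tup(tup(L, L, L), L, tup(empty, d, L)), 2) ≐ tup(7, Y1, 2).
Delete trivial equation tup(d, d, d) ≐ tup(d, d, d).
Bind L := empty; substituting into the one remaining equation that mentions L gives: tup(7, tup(tup(empty, empty, empty), empty, tup(empty, d, empty)), 2) ≐ tup(7, Y1, 2).
Decompose tup/3: 7 ≐ 7,  tup(tup(empty, empty, empty), empty, tup(empty, d, empty)) ≐ Y1,  2 ≐ 2.
Delete trivial equation 7 ≐ 7.
Bind Y1 := tup(tup(empty, empty, empty), empty, tup(empty, d, empty)); no other remaining equation mentions Y1.
Delete trivial equation 2 ≐ 2.
Decompose times/2: times(7, N) ≐ times(false, times(tup(X2, tup(2, X2, false), empty), times(X2, empty))),  2 ≐ X2.
Decompose times/2: 7 ≐ false,  N ≐ times(tup(X2, tup(2, X2, false), empty), times(X2, empty)).
Clash: constants 7 and false differ; no unifier exists.

FAIL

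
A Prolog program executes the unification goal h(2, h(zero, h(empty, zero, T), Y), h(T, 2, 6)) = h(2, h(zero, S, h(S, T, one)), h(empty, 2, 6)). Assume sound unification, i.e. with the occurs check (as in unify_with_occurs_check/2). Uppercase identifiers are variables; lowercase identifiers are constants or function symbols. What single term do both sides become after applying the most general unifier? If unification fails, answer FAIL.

Decompose h/3: 2 = 2,  h(zero, h(empty, zero, T), Y) = h(zero, S, h(S, T, one)),  h(T, 2, 6) = h(empty, 2, 6).
Delete trivial equation 2 = 2.
Decompose h/3: zero = zero,  h(empty, zero, T) = S,  Y = h(S, T, one).
Delete trivial equation zero = zero.
Bind S := h(empty, zero, T); substituting into the one remaining equation that mentions S gives: Y = h(h(empty, zero, T), T, one).
Bind Y := h(h(empty, zero, T), T, one); no other remaining equation mentions Y.
Decompose h/3: T = empty,  2 = 2,  6 = 6.
Bind T := empty; no other remaining equation mentions T. Substituting into the earlier bindings gives S := h(empty, zero, empty), Y := h(h(empty, zero, empty), empty, one).
Delete trivial equation 2 = 2.
Delete trivial equation 6 = 6.
Applying the MGU to either side gives h(2, h(zero, h(empty, zero, empty), h(h(empty, zero, empty), empty, one)), h(empty, 2, 6)).

h(2, h(zero, h(empty, zero, empty), h(h(empty, zero, empty), empty, one)), h(empty, 2, 6))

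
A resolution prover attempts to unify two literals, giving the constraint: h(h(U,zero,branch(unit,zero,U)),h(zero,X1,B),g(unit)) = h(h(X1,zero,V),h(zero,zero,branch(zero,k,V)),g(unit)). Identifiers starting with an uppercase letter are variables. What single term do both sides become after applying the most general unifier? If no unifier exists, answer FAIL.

h(h(zero,zero,branch(unit,zero,zero)),h(zero,zero,branch(zero,k,branch(unit,zero,zero))),g(unit))

Decompose h/3: h(U,zero,branch(unit,zero,U)) = h(X1,zero,V),  h(zero,X1,B) = h(zero,zero,branch(zero,k,V)),  g(unit) = g(unit).
Decompose h/3: U = X1,  zero = zero,  branch(unit,zero,U) = V.
Bind U := X1; substituting into the one remaining equation that mentions U gives: branch(unit,zero,X1) = V.
Delete trivial equation zero = zero.
Bind V := branch(unit,zero,X1); substituting into the one remaining equation that mentions V gives: h(zero,X1,B) = h(zero,zero,branch(zero,k,branch(unit,zero,X1))).
Decompose h/3: zero = zero,  X1 = zero,  B = branch(zero,k,branch(unit,zero,X1)).
Delete trivial equation zero = zero.
Bind X1 := zero; substituting into the one remaining equation that mentions X1 gives: B = branch(zero,k,branch(unit,zero,zero)). Substituting into the earlier bindings gives U := zero, V := branch(unit,zero,zero).
Bind B := branch(zero,k,branch(unit,zero,zero)); no other remaining equation mentions B.
Delete trivial equation g(unit) = g(unit).
Applying the MGU to either side gives h(h(zero,zero,branch(unit,zero,zero)),h(zero,zero,branch(zero,k,branch(unit,zero,zero))),g(unit)).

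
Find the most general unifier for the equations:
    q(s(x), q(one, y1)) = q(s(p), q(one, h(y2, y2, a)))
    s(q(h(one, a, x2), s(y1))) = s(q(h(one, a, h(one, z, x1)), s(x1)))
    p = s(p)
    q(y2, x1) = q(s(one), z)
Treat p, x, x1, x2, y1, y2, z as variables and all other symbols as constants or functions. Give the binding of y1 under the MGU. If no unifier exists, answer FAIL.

Decompose q/2: s(x) = s(p),  q(one, y1) = q(one, h(y2, y2, a)).
Decompose s/1: x = p.
Bind x := p; no other remaining equation mentions x.
Decompose q/2: one = one,  y1 = h(y2, y2, a).
Delete trivial equation one = one.
Bind y1 := h(y2, y2, a); substituting into the one remaining equation that mentions y1 gives: s(q(h(one, a, x2), s(h(y2, y2, a)))) = s(q(h(one, a, h(one, z, x1)), s(x1))).
Decompose s/1: q(h(one, a, x2), s(h(y2, y2, a))) = q(h(one, a, h(one, z, x1)), s(x1)).
Decompose q/2: h(one, a, x2) = h(one, a, h(one, z, x1)),  s(h(y2, y2, a)) = s(x1).
Decompose h/3: one = one,  a = a,  x2 = h(one, z, x1).
Delete trivial equation one = one.
Delete trivial equation a = a.
Bind x2 := h(one, z, x1); no other remaining equation mentions x2.
Decompose s/1: h(y2, y2, a) = x1.
Bind x1 := h(y2, y2, a); substituting into the one remaining equation that mentions x1 gives: q(y2, h(y2, y2, a)) = q(s(one), z). Substituting into the earlier binding gives x2 := h(one, z, h(y2, y2, a)).
Occurs check fails: p occurs in s(p); the equation p = s(p) has no finite solution.

FAIL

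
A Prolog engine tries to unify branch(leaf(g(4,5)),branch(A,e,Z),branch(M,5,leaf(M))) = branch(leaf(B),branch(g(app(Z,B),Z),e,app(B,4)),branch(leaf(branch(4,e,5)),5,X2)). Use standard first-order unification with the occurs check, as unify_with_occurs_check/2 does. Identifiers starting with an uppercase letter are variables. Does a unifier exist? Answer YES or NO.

Decompose branch/3: leaf(g(4,5)) = leaf(B),  branch(A,e,Z) = branch(g(app(Z,B),Z),e,app(B,4)),  branch(M,5,leaf(M)) = branch(leaf(branch(4,e,5)),5,X2).
Decompose leaf/1: g(4,5) = B.
Bind B := g(4,5); substituting into the one remaining equation that mentions B gives: branch(A,e,Z) = branch(g(app(Z,g(4,5)),Z),e,app(g(4,5),4)).
Decompose branch/3: A = g(app(Z,g(4,5)),Z),  e = e,  Z = app(g(4,5),4).
Bind A := g(app(Z,g(4,5)),Z); no other remaining equation mentions A.
Delete trivial equation e = e.
Bind Z := app(g(4,5),4); no other remaining equation mentions Z. Substituting into the earlier binding gives A := g(app(app(g(4,5),4),g(4,5)),app(g(4,5),4)).
Decompose branch/3: M = leaf(branch(4,e,5)),  5 = 5,  leaf(M) = X2.
Bind M := leaf(branch(4,e,5)); substituting into the one remaining equation that mentions M gives: leaf(leaf(branch(4,e,5))) = X2.
Delete trivial equation 5 = 5.
Bind X2 := leaf(leaf(branch(4,e,5))).
No equations remain and no clash or occurs-check failure arose, so a unifier exists.

YES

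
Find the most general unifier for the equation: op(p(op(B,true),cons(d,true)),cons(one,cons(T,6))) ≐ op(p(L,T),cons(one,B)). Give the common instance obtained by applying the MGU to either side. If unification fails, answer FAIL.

op(p(op(cons(cons(d,true),6),true),cons(d,true)),cons(one,cons(cons(d,true),6)))

Decompose op/2: p(op(B,true),cons(d,true)) ≐ p(L,T),  cons(one,cons(T,6)) ≐ cons(one,B).
Decompose p/2: op(B,true) ≐ L,  cons(d,true) ≐ T.
Bind L := op(B,true); no other remaining equation mentions L.
Bind T := cons(d,true); substituting into the remaining equation gives: cons(one,cons(cons(d,true),6)) ≐ cons(one,B).
Decompose cons/2: one ≐ one,  cons(cons(d,true),6) ≐ B.
Delete trivial equation one ≐ one.
Bind B := cons(cons(d,true),6). Substituting into the earlier binding gives L := op(cons(cons(d,true),6),true).
Applying the MGU to either side gives op(p(op(cons(cons(d,true),6),true),cons(d,true)),cons(one,cons(cons(d,true),6))).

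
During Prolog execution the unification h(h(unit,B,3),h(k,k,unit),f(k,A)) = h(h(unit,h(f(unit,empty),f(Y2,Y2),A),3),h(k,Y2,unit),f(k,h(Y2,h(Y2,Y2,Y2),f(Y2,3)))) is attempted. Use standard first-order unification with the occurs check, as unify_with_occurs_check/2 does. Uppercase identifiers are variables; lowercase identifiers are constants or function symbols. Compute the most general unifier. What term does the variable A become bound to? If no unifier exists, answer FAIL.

Decompose h/3: h(unit,B,3) = h(unit,h(f(unit,empty),f(Y2,Y2),A),3),  h(k,k,unit) = h(k,Y2,unit),  f(k,A) = f(k,h(Y2,h(Y2,Y2,Y2),f(Y2,3))).
Decompose h/3: unit = unit,  B = h(f(unit,empty),f(Y2,Y2),A),  3 = 3.
Delete trivial equation unit = unit.
Bind B := h(f(unit,empty),f(Y2,Y2),A); no other remaining equation mentions B.
Delete trivial equation 3 = 3.
Decompose h/3: k = k,  k = Y2,  unit = unit.
Delete trivial equation k = k.
Bind Y2 := k; substituting into the one remaining equation that mentions Y2 gives: f(k,A) = f(k,h(k,h(k,k,k),f(k,3))). Substituting into the earlier binding gives B := h(f(unit,empty),f(k,k),A).
Delete trivial equation unit = unit.
Decompose f/2: k = k,  A = h(k,h(k,k,k),f(k,3)).
Delete trivial equation k = k.
Bind A := h(k,h(k,k,k),f(k,3)). Substituting into the earlier binding gives B := h(f(unit,empty),f(k,k),h(k,h(k,k,k),f(k,3))).
MGU = { B ↦ h(f(unit,empty),f(k,k),h(k,h(k,k,k),f(k,3))), Y2 ↦ k, A ↦ h(k,h(k,k,k),f(k,3)) }, so A ↦ h(k,h(k,k,k),f(k,3)).

h(k,h(k,k,k),f(k,3))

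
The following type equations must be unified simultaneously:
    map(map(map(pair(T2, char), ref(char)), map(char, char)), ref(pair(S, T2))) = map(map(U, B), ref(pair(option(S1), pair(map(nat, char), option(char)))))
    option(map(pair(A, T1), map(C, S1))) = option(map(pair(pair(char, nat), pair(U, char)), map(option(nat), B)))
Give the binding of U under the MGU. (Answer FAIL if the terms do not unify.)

Decompose map/2: map(map(pair(T2, char), ref(char)), map(char, char)) = map(U, B),  ref(pair(S, T2)) = ref(pair(option(S1), pair(map(nat, char), option(char)))).
Decompose map/2: map(pair(T2, char), ref(char)) = U,  map(char, char) = B.
Bind U := map(pair(T2, char), ref(char)); substituting into the one remaining equation that mentions U gives: option(map(pair(A, T1), map(C, S1))) = option(map(pair(pair(char, nat), pair(map(pair(T2, char), ref(char)), char)), map(option(nat), B))).
Bind B := map(char, char); substituting into the one remaining equation that mentions B gives: option(map(pair(A, T1), map(C, S1))) = option(map(pair(pair(char, nat), pair(map(pair(T2, char), ref(char)), char)), map(option(nat), map(char, char)))).
Decompose ref/1: pair(S, T2) = pair(option(S1), pair(map(nat, char), option(char))).
Decompose pair/2: S = option(S1),  T2 = pair(map(nat, char), option(char)).
Bind S := option(S1); no other remaining equation mentions S.
Bind T2 := pair(map(nat, char), option(char)); substituting into the remaining equation gives: option(map(pair(A, T1), map(C, S1))) = option(map(pair(pair(char, nat), pair(map(pair(pair(map(nat, char), option(char)), char), ref(char)), char)), map(option(nat), map(char, char)))). Substituting into the earlier binding gives U := map(pair(pair(map(nat, char), option(char)), char), ref(char)).
Decompose option/1: map(pair(A, T1), map(C, S1)) = map(pair(pair(char, nat), pair(map(pair(pair(map(nat, char), option(char)), char), ref(char)), char)), map(option(nat), map(char, char))).
Decompose map/2: pair(A, T1) = pair(pair(char, nat), pair(map(pair(pair(map(nat, char), option(char)), char), ref(char)), char)),  map(C, S1) = map(option(nat), map(char, char)).
Decompose pair/2: A = pair(char, nat),  T1 = pair(map(pair(pair(map(nat, char), option(char)), char), ref(char)), char).
Bind A := pair(char, nat); no other remaining equation mentions A.
Bind T1 := pair(map(pair(pair(map(nat, char), option(char)), char), ref(char)), char); no other remaining equation mentions T1.
Decompose map/2: C = option(nat),  S1 = map(char, char).
Bind C := option(nat); no other remaining equation mentions C.
Bind S1 := map(char, char). Substituting into the earlier binding gives S := option(map(char, char)).
MGU = { U ↦ map(pair(pair(map(nat, char), option(char)), char), ref(char)), B ↦ map(char, char), S ↦ option(map(char, char)), T2 ↦ pair(map(nat, char), option(char)), A ↦ pair(char, nat), T1 ↦ pair(map(pair(pair(map(nat, char), option(char)), char), ref(char)), char), C ↦ option(nat), S1 ↦ map(char, char) }, so U ↦ map(pair(pair(map(nat, char), option(char)), char), ref(char)).

map(pair(pair(map(nat, char), option(char)), char), ref(char))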